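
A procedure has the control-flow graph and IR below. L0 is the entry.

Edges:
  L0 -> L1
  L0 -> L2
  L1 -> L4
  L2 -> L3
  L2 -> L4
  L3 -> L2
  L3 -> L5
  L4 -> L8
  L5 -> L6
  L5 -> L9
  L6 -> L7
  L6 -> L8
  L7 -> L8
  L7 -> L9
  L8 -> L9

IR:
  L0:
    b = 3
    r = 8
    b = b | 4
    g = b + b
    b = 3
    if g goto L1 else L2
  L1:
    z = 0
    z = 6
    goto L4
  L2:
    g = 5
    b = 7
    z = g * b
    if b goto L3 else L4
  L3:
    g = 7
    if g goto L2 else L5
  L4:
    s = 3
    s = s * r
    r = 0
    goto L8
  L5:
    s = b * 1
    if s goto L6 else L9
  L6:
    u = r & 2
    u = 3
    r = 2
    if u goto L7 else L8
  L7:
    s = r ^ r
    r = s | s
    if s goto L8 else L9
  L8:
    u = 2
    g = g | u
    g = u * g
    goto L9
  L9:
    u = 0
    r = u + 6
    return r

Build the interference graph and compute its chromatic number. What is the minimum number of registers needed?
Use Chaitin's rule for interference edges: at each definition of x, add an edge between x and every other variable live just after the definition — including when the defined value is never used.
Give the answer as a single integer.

Block summaries:
  L0: {b,g,r} / ∅
  L1: {z} / ∅
  L2: {b,g,z} / ∅
  L3: {g} / ∅
  L4: {r,s} / {r}
  L5: {s} / {b}
  L6: {r,u} / {r}
  L7: {r,s} / {r}
  L8: {g,u} / {g}
  L9: {r,u} / ∅

Backward fixpoint:
  live L0: ∅→{g,r}
  live L1: {g,r}→{g,r}
  live L2: {r}→{b,g,r}
  live L3: {b,r}→{b,g,r}
  live L4: {g,r}→{g}
  live L5: {b,g,r}→{g,r}
  live L6: {g,r}→{g,r}
  live L7: {g,r}→{g}
  live L8: {g}→∅
  live L9: ∅→∅

Interference:
  b: {g,r,z}
  g: {b,r,s,u,z}
  r: {b,g,s,u,z}
  s: {g,r}
  u: {g,r}
  z: {b,g,r}

Registers:
  lower bound: {b,g,r,z} mutually conflict ⇒ χ ≥ 4
  4-colouring: c0={g}  c1={r}  c2={b,s,u}  c3={z}
  χ = 4

Answer: 4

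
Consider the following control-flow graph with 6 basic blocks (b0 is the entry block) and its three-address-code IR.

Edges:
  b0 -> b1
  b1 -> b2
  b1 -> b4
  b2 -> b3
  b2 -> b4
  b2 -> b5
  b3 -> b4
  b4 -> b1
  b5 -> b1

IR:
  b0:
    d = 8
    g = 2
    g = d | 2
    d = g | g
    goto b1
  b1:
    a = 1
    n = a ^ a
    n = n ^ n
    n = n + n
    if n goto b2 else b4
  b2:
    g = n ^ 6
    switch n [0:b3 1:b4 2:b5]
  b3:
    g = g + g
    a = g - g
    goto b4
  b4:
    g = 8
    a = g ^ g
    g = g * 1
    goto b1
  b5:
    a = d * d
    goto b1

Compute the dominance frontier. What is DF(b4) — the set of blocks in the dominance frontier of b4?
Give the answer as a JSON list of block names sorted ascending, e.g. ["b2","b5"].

Answer: ["b1"]

Working:
idom tree: b1←b0 b2←b1 b3←b2 b4←b1 b5←b2
Dom∩ at merges:
  b1: preds {b0,b4,b5}: {b0} ∩ {b0,b1,b4} ∩ {b0,b1,b2,b5} = {b0}; idom=b0
  b4: preds {b1,b2,b3}: {b0,b1} ∩ {b0,b1,b2} ∩ {b0,b1,b2,b3} = {b0,b1}; idom=b1

DF derivation:
  b1←b0: walk · to b0
  b1←b4: walk b4→b1 to b0
  b1←b5: walk b5→b2→b1 to b0
  b4←b1: walk · to b1
  b4←b2: walk b2 to b1
  b4←b3: walk b3→b2 to b1
  b0: DF=∅
  b1: DF={b1}
  b2: DF={b1,b4}
  b3: DF={b4}
  b4: DF={b1}
  b5: DF={b1}

DF(b4) = ["b1"]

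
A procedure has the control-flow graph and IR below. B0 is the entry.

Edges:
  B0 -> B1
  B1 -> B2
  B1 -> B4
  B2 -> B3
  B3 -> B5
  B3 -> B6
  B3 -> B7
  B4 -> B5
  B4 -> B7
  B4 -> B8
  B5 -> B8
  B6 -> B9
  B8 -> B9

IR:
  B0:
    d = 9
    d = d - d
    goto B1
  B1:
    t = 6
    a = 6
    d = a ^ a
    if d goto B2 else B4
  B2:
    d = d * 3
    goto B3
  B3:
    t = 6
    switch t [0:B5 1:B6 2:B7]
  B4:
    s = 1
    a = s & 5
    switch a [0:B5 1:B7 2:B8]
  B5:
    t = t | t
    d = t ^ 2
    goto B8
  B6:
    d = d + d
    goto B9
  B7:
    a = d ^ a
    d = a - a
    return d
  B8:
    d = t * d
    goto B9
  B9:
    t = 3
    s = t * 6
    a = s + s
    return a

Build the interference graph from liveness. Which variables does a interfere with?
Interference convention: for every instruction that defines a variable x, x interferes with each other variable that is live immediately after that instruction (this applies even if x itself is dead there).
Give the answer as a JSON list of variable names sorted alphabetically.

Per-block:
  B0 def {d} use ∅
  B1 def {a,d,t} use ∅
  B2 def {d} use {d}
  B3 def {t} use ∅
  B4 def {a,s} use ∅
  B5 def {d,t} use {t}
  B6 def {d} use {d}
  B7 def {a,d} use {a,d}
  B8 def {d} use {d,t}
  B9 def {a,s,t} use ∅

Liveness:
  B0: in=∅ out=∅
  B1: in=∅ out={a,d,t}
  B2: in={a,d} out={a,d}
  B3: in={a,d} out={a,d,t}
  B4: in={d,t} out={a,d,t}
  B5: in={t} out={d,t}
  B6: in={d} out=∅
  B7: in={a,d} out=∅
  B8: in={d,t} out=∅
  B9: in=∅ out=∅

Interference:
  a: {d,t}
  d: {a,s,t}
  s: {d,t}
  t: {a,d,s}

N(a) = ["d", "t"]

Answer: ["d", "t"]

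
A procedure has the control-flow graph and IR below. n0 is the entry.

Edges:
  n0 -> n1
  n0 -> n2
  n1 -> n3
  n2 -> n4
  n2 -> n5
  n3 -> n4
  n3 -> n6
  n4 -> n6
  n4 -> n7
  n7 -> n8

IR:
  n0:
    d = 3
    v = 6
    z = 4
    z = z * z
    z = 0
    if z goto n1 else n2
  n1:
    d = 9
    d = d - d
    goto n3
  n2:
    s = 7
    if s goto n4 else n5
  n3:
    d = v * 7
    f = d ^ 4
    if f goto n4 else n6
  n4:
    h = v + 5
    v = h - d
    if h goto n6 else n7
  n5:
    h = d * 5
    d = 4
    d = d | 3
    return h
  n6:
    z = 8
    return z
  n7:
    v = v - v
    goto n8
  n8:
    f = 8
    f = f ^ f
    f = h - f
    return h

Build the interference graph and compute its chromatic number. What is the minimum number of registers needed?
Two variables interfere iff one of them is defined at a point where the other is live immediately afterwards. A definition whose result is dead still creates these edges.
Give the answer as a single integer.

Answer: 4

Analysis:
Block summaries:
  n0: def={d,v,z} ue=∅
  n1: def={d} ue=∅
  n2: def={s} ue=∅
  n3: def={d,f} ue={v}
  n4: def={h,v} ue={d,v}
  n5: def={d,h} ue={d}
  n6: def={z} ue=∅
  n7: def={v} ue={v}
  n8: def={f} ue={h}

Backward fixpoint:
  n0 li=∅ lo={d,v}
  n1 li={v} lo={v}
  n2 li={d,v} lo={d,v}
  n3 li={v} lo={d,v}
  n4 li={d,v} lo={h,v}
  n5 li={d} lo=∅
  n6 li=∅ lo=∅
  n7 li={h,v} lo={h}
  n8 li={h} lo=∅

Conflict graph:
  d — {f,h,s,v,z}
  f — {d,h,v}
  h — {d,f,v}
  s — {d,v}
  v — {d,f,h,s,z}
  z — {d,v}

Registers:
  {d,f,h,v} pairwise interfere (4-clique) ⇒ χ ≥ 4
  assign d→R0 f→R2 h→R3 s→R2 v→R1 z→R2 — no edge inside a register ⇒ χ ≤ 4
  χ = 4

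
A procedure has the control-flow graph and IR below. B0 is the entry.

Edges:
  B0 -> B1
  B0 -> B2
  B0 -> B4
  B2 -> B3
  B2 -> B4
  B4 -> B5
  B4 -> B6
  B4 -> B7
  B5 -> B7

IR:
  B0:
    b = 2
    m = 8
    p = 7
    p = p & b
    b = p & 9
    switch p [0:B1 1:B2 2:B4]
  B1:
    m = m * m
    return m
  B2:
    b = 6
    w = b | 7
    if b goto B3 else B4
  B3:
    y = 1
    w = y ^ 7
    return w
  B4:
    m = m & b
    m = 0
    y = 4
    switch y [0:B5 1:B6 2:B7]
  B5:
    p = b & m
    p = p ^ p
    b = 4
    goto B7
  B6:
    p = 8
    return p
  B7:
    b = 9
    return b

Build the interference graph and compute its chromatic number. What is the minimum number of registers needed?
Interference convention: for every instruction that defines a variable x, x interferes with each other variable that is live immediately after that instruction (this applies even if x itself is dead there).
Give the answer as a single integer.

Answer: 3

Derivation:
def/use:
  B0: {b,m,p} / ∅
  B1: {m} / {m}
  B2: {b,w} / ∅
  B3: {w,y} / ∅
  B4: {m,y} / {b,m}
  B5: {b,p} / {b,m}
  B6: {p} / ∅
  B7: {b} / ∅

Backward fixpoint:
  B0: in=∅ out={b,m}
  B1: in={m} out=∅
  B2: in={m} out={b,m}
  B3: in=∅ out=∅
  B4: in={b,m} out={b,m}
  B5: in={b,m} out=∅
  B6: in=∅ out=∅
  B7: in=∅ out=∅

Interfere edges:
  b — {m,p,w,y}
  m — {b,p,w,y}
  p — {b,m}
  w — {b,m}
  y — {b,m}

Colouring:
  {b,m,p} pairwise interfere (3-clique) ⇒ χ ≥ 3
  assign b→c0 m→c1 p→c2 w→c2 y→c2 — no edge inside a register ⇒ χ ≤ 3
  χ = 3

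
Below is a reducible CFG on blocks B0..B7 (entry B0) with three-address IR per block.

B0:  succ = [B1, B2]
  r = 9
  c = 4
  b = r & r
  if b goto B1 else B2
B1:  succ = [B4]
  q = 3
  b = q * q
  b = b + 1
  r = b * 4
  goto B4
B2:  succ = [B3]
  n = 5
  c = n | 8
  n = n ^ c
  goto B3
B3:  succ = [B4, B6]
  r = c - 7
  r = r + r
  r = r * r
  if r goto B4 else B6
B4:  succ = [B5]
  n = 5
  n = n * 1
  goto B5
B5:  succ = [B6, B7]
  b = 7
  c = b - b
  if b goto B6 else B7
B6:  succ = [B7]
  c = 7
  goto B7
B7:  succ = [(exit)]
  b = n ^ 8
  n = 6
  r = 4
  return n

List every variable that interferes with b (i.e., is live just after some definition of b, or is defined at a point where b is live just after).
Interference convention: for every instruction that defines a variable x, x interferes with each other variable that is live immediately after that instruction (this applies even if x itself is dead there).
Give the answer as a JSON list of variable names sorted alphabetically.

Block summaries:
  B0 def {b,c,r} use ∅
  B1 def {b,q,r} use ∅
  B2 def {c,n} use ∅
  B3 def {r} use {c}
  B4 def {n} use ∅
  B5 def {b,c} use ∅
  B6 def {c} use ∅
  B7 def {b,n,r} use {n}

Liveness:
  B0 li=∅ lo=∅
  B1 li=∅ lo=∅
  B2 li=∅ lo={c,n}
  B3 li={c,n} lo={n}
  B4 li=∅ lo={n}
  B5 li={n} lo={n}
  B6 li={n} lo={n}
  B7 li={n} lo=∅

Conflict graph:
  b↔{c,n}
  c↔{b,n,r}
  n↔{b,c,r}
  q↔∅
  r↔{c,n}

N(b) = ["c", "n"]

Answer: ["c", "n"]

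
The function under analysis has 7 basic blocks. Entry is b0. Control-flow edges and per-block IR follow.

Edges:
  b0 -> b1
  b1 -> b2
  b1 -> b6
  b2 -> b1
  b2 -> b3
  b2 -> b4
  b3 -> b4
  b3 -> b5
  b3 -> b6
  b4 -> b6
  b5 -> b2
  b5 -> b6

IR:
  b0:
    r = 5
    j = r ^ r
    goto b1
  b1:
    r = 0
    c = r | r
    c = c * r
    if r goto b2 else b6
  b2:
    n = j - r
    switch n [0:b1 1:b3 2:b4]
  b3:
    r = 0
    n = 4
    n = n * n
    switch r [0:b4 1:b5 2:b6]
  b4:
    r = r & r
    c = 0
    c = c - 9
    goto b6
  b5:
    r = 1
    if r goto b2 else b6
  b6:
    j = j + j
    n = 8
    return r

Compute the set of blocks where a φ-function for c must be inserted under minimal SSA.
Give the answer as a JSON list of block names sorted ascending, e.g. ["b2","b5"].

idom tree: b1←b0 b2←b1 b3←b2 b4←b2 b5←b3 b6←b1
Join-block Dom:
  b1: preds {b0,b2}: {b0} ∩ {b0,b1,b2} = {b0}; idom=b0
  b2: preds {b1,b5}: {b0,b1} ∩ {b0,b1,b2,b3,b5} = {b0,b1}; idom=b1
  b4: preds {b2,b3}: {b0,b1,b2} ∩ {b0,b1,b2,b3} = {b0,b1,b2}; idom=b2
  b6: preds {b1,b3,b4,b5}: {b0,b1} ∩ {b0,b1,b2,b3} ∩ {b0,b1,b2,b4} ∩ {b0,b1,b2,b3,b5} = {b0,b1}; idom=b1

DF walk-up:
  b1←b0: walk · to b0
  b1←b2: walk b2→b1 to b0
  b2←b1: walk · to b1
  b2←b5: walk b5→b3→b2 to b1
  b4←b2: walk · to b2
  b4←b3: walk b3 to b2
  b6←b1: walk · to b1
  b6←b3: walk b3→b2 to b1
  b6←b4: walk b4→b2 to b1
  b6←b5: walk b5→b3→b2 to b1
  DF(b0)=∅
  DF(b1)={b1}
  DF(b2)={b1,b2,b6}
  DF(b3)={b2,b4,b6}
  DF(b4)={b6}
  DF(b5)={b2,b6}
  DF(b6)=∅

φ for c: defs {b1,b4}
  DF⁺ = {b1,b6}

Answer: ["b1", "b6"]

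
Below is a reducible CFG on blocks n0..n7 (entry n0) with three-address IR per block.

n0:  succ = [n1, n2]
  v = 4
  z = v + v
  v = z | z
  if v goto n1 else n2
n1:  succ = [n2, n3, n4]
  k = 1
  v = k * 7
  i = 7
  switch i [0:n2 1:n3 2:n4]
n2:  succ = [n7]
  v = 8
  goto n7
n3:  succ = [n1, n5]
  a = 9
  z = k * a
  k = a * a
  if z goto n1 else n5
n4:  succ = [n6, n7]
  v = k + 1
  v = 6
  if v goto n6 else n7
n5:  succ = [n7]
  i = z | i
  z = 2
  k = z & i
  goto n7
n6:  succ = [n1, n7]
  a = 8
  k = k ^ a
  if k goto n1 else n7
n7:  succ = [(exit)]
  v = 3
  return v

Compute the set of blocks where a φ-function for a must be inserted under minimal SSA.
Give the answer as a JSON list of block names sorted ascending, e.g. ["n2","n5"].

idom tree: n1←n0 n2←n0 n3←n1 n4←n1 n5←n3 n6←n4 n7←n0
Dom at joins:
  n1: preds {n0,n3,n6}: {n0} ∩ {n0,n1,n3} ∩ {n0,n1,n4,n6} = {n0}; idom=n0
  n2: preds {n0,n1}: {n0} ∩ {n0,n1} = {n0}; idom=n0
  n7: preds {n2,n4,n5,n6}: {n0,n2} ∩ {n0,n1,n4} ∩ {n0,n1,n3,n5} ∩ {n0,n1,n4,n6} = {n0}; idom=n0

DF derivation:
  n1←n0: walk · to n0
  n1←n3: walk n3→n1 to n0
  n1←n6: walk n6→n4→n1 to n0
  n2←n0: walk · to n0
  n2←n1: walk n1 to n0
  n7←n2: walk n2 to n0
  n7←n4: walk n4→n1 to n0
  n7←n5: walk n5→n3→n1 to n0
  n7←n6: walk n6→n4→n1 to n0
  n0: DF=∅
  n1: DF={n1,n2,n7}
  n2: DF={n7}
  n3: DF={n1,n7}
  n4: DF={n1,n7}
  n5: DF={n7}
  n6: DF={n1,n7}
  n7: DF=∅

φ for a: defs {n3,n6}
  DF⁺ = {n1,n2,n7}

Answer: ["n1", "n2", "n7"]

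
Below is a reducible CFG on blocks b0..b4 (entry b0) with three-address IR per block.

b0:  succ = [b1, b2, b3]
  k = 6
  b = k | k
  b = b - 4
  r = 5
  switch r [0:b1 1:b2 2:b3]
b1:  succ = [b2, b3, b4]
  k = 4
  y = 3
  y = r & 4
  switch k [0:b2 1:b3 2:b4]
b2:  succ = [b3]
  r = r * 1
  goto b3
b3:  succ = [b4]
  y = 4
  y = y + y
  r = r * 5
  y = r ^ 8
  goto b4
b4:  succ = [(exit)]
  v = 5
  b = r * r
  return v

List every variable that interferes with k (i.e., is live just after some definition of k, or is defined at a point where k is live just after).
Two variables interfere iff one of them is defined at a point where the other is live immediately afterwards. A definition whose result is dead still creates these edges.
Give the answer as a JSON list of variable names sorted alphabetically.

def/use:
  b0: def={b,k,r} ue=∅
  b1: def={k,y} ue={r}
  b2: def={r} ue={r}
  b3: def={r,y} ue={r}
  b4: def={b,v} ue={r}

Backward fixpoint:
  b0: in=∅ out={r}
  b1: in={r} out={r}
  b2: in={r} out={r}
  b3: in={r} out={r}
  b4: in={r} out=∅

Interfere edges:
  b — {v}
  k — {r,y}
  r — {k,v,y}
  v — {b,r}
  y — {k,r}

N(k) = ["r", "y"]

Answer: ["r", "y"]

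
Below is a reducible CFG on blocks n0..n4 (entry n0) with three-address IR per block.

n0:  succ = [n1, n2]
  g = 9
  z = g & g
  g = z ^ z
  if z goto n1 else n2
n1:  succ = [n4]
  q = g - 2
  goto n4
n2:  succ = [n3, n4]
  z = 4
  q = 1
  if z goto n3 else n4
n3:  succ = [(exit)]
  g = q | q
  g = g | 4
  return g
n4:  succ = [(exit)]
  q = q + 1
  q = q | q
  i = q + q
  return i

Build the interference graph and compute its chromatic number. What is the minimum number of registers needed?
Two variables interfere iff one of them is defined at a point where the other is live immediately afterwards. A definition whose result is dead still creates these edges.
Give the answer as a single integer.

Answer: 2

Analysis:
Block summaries:
  n0 def {g,z} use ∅
  n1 def {q} use {g}
  n2 def {q,z} use ∅
  n3 def {g} use {q}
  n4 def {i,q} use {q}

Liveness:
  live n0: ∅→{g}
  live n1: {g}→{q}
  live n2: ∅→{q}
  live n3: {q}→∅
  live n4: {q}→∅

Interference:
  g: {z}
  i: ∅
  q: {z}
  z: {g,q}

Registers:
  clique {g,z} ⇒ need ≥ 2
  2-colouring: c0={i,z}  c1={g,q}
  χ = 2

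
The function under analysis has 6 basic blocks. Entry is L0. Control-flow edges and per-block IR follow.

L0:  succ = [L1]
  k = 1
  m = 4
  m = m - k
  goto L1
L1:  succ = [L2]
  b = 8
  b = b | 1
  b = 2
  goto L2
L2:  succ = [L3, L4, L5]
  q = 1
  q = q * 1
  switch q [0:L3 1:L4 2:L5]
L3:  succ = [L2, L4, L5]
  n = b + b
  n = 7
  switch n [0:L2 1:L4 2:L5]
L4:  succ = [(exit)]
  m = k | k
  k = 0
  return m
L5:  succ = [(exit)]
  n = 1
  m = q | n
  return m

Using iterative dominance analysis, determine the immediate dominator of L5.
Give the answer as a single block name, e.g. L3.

Answer: L2

Analysis:
idom tree: L1←L0 L2←L1 L3←L2 L4←L2 L5←L2
Dom at joins:
  L2: preds {L1,L3}: {L0,L1} ∩ {L0,L1,L2,L3} = {L0,L1}; idom=L1
  L4: preds {L2,L3}: {L0,L1,L2} ∩ {L0,L1,L2,L3} = {L0,L1,L2}; idom=L2
  L5: preds {L2,L3}: {L0,L1,L2} ∩ {L0,L1,L2,L3} = {L0,L1,L2}; idom=L2

idom(L5) = L2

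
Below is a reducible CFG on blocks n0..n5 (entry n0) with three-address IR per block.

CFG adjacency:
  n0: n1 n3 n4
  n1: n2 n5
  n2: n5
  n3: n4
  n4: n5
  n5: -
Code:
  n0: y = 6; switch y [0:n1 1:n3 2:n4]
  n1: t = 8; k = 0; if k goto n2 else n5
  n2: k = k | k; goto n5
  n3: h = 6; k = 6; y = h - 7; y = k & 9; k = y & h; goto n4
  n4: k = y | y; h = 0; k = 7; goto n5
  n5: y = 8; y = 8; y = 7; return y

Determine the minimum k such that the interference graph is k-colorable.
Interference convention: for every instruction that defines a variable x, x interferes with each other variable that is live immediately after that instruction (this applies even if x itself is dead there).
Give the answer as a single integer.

Answer: 3

Analysis:
Block summaries:
  n0: {y} / ∅
  n1: {k,t} / ∅
  n2: {k} / {k}
  n3: {h,k,y} / ∅
  n4: {h,k} / {y}
  n5: {y} / ∅

Live sets:
  n0: in=∅ out={y}
  n1: in=∅ out={k}
  n2: in={k} out=∅
  n3: in=∅ out={y}
  n4: in={y} out=∅
  n5: in=∅ out=∅

Interference:
  h — {k,y}
  k — {h,y}
  t — ∅
  y — {h,k}

Registers:
  {h,k,y} pairwise interfere (3-clique) ⇒ χ ≥ 3
  assign h→R0 k→R1 t→R0 y→R2 — no edge inside a register ⇒ χ ≤ 3
  χ = 3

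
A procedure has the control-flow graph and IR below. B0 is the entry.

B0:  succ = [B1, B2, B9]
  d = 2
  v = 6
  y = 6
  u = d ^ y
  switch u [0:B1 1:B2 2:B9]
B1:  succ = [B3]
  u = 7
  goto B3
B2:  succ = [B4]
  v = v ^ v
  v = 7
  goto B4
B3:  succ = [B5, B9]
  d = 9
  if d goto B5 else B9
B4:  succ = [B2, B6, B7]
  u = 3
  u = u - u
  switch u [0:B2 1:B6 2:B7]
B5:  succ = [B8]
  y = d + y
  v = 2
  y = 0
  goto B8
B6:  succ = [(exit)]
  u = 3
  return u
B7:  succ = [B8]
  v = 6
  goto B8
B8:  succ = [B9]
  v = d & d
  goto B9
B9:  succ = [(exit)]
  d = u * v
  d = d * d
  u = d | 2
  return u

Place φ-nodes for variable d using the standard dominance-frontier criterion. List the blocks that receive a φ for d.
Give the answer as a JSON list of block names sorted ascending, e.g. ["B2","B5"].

idom tree: B1←B0 B2←B0 B3←B1 B4←B2 B5←B3 B6←B4 B7←B4 B8←B0 B9←B0
Join-block Dom:
  B2: preds {B0,B4}: {B0} ∩ {B0,B2,B4} = {B0}; idom=B0
  B8: preds {B5,B7}: {B0,B1,B3,B5} ∩ {B0,B2,B4,B7} = {B0}; idom=B0
  B9: preds {B0,B3,B8}: {B0} ∩ {B0,B1,B3} ∩ {B0,B8} = {B0}; idom=B0

DF walk-up:
  join B2 pred B0: · stop@B0
  join B2 pred B4: B4→B2 stop@B0
  join B8 pred B5: B5→B3→B1 stop@B0
  join B8 pred B7: B7→B4→B2 stop@B0
  join B9 pred B0: · stop@B0
  join B9 pred B3: B3→B1 stop@B0
  join B9 pred B8: B8 stop@B0
  B0 → ∅
  B1 → {B8,B9}
  B2 → {B2,B8}
  B3 → {B8,B9}
  B4 → {B2,B8}
  B5 → {B8}
  B6 → ∅
  B7 → {B8}
  B8 → {B9}
  B9 → ∅

φ for d: defs {B0,B3,B9}
  DF⁺ = {B8,B9}

Answer: ["B8", "B9"]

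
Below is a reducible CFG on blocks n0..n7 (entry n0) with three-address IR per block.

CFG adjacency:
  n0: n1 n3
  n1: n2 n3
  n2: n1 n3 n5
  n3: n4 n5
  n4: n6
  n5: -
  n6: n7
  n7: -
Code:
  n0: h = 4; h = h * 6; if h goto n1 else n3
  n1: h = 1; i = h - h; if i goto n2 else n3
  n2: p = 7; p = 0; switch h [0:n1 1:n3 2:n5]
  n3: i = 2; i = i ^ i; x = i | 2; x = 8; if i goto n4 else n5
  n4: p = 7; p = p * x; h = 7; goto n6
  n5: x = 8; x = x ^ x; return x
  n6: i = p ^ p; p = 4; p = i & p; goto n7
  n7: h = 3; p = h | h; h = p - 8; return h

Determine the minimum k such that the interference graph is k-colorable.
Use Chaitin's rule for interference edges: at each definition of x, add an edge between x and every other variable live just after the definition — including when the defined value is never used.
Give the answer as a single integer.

Answer: 3

Derivation:
Per-block:
  n0: {h} / ∅
  n1: {h,i} / ∅
  n2: {p} / {h}
  n3: {i,x} / ∅
  n4: {h,p} / {x}
  n5: {x} / ∅
  n6: {i,p} / {p}
  n7: {h,p} / ∅

Backward fixpoint:
  n0 li=∅ lo=∅
  n1 li=∅ lo={h}
  n2 li={h} lo=∅
  n3 li=∅ lo={x}
  n4 li={x} lo={p}
  n5 li=∅ lo=∅
  n6 li={p} lo=∅
  n7 li=∅ lo=∅

Interference:
  h: {i,p}
  i: {h,p,x}
  p: {h,i,x}
  x: {i,p}

Chromatic number:
  {h,i,p} pairwise interfere (3-clique) ⇒ χ ≥ 3
  3-colouring: R0={i}  R1={p}  R2={h,x}
  χ = 3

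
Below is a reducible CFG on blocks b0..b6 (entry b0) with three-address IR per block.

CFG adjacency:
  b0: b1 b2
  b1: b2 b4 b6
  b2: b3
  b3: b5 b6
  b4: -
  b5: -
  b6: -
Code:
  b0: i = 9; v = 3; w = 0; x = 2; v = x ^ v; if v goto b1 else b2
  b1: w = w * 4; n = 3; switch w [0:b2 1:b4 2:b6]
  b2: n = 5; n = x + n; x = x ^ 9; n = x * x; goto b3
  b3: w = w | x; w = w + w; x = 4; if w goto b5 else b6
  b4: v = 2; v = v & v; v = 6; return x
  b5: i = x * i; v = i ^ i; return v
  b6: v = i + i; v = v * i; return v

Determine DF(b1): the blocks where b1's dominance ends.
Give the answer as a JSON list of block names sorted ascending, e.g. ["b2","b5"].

Answer: ["b2", "b6"]

Analysis:
idom tree: b1←b0 b2←b0 b3←b2 b4←b1 b5←b3 b6←b0
Join-block Dom:
  b2: preds {b0,b1}: {b0} ∩ {b0,b1} = {b0}; idom=b0
  b6: preds {b1,b3}: {b0,b1} ∩ {b0,b2,b3} = {b0}; idom=b0

DF derivation:
  b2←b0: walk · to b0
  b2←b1: walk b1 to b0
  b6←b1: walk b1 to b0
  b6←b3: walk b3→b2 to b0
  DF(b0)=∅
  DF(b1)={b2,b6}
  DF(b2)={b6}
  DF(b3)={b6}
  DF(b4)=∅
  DF(b5)=∅
  DF(b6)=∅

DF(b1) = ["b2", "b6"]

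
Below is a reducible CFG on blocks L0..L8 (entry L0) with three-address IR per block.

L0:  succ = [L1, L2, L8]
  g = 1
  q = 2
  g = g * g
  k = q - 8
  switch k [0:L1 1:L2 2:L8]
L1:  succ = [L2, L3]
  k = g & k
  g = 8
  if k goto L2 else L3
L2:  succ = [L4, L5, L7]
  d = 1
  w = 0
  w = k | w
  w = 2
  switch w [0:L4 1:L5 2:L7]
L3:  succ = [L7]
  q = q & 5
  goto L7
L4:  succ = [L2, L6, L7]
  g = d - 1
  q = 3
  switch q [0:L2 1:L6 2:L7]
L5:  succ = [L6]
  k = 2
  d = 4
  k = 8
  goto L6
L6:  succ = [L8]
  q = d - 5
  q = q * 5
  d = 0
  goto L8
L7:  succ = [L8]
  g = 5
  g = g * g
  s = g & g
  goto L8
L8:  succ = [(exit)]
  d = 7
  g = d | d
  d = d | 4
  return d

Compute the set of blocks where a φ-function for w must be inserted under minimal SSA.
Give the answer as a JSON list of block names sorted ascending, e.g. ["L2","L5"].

idom tree: L1←L0 L2←L0 L3←L1 L4←L2 L5←L2 L6←L2 L7←L0 L8←L0
Dom at joins:
  L2: preds {L0,L1,L4}: {L0} ∩ {L0,L1} ∩ {L0,L2,L4} = {L0}; idom=L0
  L6: preds {L4,L5}: {L0,L2,L4} ∩ {L0,L2,L5} = {L0,L2}; idom=L2
  L7: preds {L2,L3,L4}: {L0,L2} ∩ {L0,L1,L3} ∩ {L0,L2,L4} = {L0}; idom=L0
  L8: preds {L0,L6,L7}: {L0} ∩ {L0,L2,L6} ∩ {L0,L7} = {L0}; idom=L0

Frontier:
  L2←L0: walk · to L0
  L2←L1: walk L1 to L0
  L2←L4: walk L4→L2 to L0
  L6←L4: walk L4 to L2
  L6←L5: walk L5 to L2
  L7←L2: walk L2 to L0
  L7←L3: walk L3→L1 to L0
  L7←L4: walk L4→L2 to L0
  L8←L0: walk · to L0
  L8←L6: walk L6→L2 to L0
  L8←L7: walk L7 to L0
  L0 → ∅
  L1 → {L2,L7}
  L2 → {L2,L7,L8}
  L3 → {L7}
  L4 → {L2,L6,L7}
  L5 → {L6}
  L6 → {L8}
  L7 → {L8}
  L8 → ∅

φ for w: defs {L2}
  DF⁺ = {L2,L7,L8}

Answer: ["L2", "L7", "L8"]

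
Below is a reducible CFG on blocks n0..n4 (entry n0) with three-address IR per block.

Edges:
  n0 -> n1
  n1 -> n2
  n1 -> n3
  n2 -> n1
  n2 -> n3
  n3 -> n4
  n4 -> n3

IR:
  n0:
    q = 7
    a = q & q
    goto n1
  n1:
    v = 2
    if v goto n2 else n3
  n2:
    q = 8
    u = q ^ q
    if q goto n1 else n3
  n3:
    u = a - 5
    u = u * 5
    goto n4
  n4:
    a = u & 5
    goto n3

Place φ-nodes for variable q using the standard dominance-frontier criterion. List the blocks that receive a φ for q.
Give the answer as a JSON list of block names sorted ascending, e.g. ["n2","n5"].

Answer: ["n1", "n3"]

Analysis:
idom tree: n1←n0 n2←n1 n3←n1 n4←n3
Dom at joins:
  n1: preds {n0,n2}: {n0} ∩ {n0,n1,n2} = {n0}; idom=n0
  n3: preds {n1,n2,n4}: {n0,n1} ∩ {n0,n1,n2} ∩ {n0,n1,n3,n4} = {n0,n1}; idom=n1

Frontier:
  join n1 pred n0: · stop@n0
  join n1 pred n2: n2→n1 stop@n0
  join n3 pred n1: · stop@n1
  join n3 pred n2: n2 stop@n1
  join n3 pred n4: n4→n3 stop@n1
  n0: DF=∅
  n1: DF={n1}
  n2: DF={n1,n3}
  n3: DF={n3}
  n4: DF={n3}

φ for q: defs {n0,n2}
  DF⁺ = {n1,n3}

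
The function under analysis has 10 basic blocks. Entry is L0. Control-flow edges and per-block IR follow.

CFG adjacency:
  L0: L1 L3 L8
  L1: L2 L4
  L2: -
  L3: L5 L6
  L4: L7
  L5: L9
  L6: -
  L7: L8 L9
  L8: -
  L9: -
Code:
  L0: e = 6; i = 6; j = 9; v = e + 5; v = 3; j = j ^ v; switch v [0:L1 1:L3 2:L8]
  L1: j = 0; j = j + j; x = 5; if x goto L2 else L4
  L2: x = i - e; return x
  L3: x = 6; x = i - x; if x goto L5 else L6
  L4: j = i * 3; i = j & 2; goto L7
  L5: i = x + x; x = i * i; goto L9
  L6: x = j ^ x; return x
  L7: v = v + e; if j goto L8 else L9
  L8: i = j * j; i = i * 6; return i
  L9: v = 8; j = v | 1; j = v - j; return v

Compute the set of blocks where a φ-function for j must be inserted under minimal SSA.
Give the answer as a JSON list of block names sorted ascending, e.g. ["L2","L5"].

idom tree: L1←L0 L2←L1 L3←L0 L4←L1 L5←L3 L6←L3 L7←L4 L8←L0 L9←L0
Dom∩ at merges:
  L8: preds {L0,L7}: {L0} ∩ {L0,L1,L4,L7} = {L0}; idom=L0
  L9: preds {L5,L7}: {L0,L3,L5} ∩ {L0,L1,L4,L7} = {L0}; idom=L0

DF derivation:
  join L8 pred L0: · stop@L0
  join L8 pred L7: L7→L4→L1 stop@L0
  join L9 pred L5: L5→L3 stop@L0
  join L9 pred L7: L7→L4→L1 stop@L0
  L0: DF=∅
  L1: DF={L8,L9}
  L2: DF=∅
  L3: DF={L9}
  L4: DF={L8,L9}
  L5: DF={L9}
  L6: DF=∅
  L7: DF={L8,L9}
  L8: DF=∅
  L9: DF=∅

φ for j: defs {L0,L1,L4,L9}
  DF⁺ = {L8,L9}

Answer: ["L8", "L9"]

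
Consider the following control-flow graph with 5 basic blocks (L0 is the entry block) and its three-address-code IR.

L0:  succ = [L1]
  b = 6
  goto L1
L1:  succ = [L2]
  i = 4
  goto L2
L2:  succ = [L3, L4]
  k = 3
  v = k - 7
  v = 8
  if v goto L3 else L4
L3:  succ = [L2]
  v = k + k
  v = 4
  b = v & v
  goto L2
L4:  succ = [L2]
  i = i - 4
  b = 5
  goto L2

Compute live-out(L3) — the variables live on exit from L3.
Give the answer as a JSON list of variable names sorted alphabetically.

Answer: ["i"]

Derivation:
def/use:
  L0: {b} / ∅
  L1: {i} / ∅
  L2: {k,v} / ∅
  L3: {b,v} / {k}
  L4: {b,i} / {i}

Backward fixpoint:
  live L0: ∅→∅
  live L1: ∅→{i}
  live L2: {i}→{i,k}
  live L3: {i,k}→{i}
  live L4: {i}→{i}

live-out(L3) = ["i"]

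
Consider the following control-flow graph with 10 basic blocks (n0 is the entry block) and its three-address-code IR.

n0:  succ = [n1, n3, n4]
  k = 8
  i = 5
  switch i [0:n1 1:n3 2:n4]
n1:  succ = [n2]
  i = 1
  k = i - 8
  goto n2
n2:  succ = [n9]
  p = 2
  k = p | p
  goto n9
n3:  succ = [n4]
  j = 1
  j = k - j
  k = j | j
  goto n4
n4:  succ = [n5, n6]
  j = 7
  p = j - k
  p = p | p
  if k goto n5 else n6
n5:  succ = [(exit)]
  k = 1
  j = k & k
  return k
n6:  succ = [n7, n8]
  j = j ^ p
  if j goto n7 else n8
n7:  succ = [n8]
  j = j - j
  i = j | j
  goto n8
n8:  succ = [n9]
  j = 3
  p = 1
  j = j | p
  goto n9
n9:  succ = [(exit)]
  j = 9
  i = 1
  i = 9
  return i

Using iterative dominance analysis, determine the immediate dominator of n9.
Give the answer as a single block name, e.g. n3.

idom tree: n1←n0 n2←n1 n3←n0 n4←n0 n5←n4 n6←n4 n7←n6 n8←n6 n9←n0
Join-block Dom:
  n4: preds {n0,n3}: {n0} ∩ {n0,n3} = {n0}; idom=n0
  n8: preds {n6,n7}: {n0,n4,n6} ∩ {n0,n4,n6,n7} = {n0,n4,n6}; idom=n6
  n9: preds {n2,n8}: {n0,n1,n2} ∩ {n0,n4,n6,n8} = {n0}; idom=n0

idom(n9) = n0

Answer: n0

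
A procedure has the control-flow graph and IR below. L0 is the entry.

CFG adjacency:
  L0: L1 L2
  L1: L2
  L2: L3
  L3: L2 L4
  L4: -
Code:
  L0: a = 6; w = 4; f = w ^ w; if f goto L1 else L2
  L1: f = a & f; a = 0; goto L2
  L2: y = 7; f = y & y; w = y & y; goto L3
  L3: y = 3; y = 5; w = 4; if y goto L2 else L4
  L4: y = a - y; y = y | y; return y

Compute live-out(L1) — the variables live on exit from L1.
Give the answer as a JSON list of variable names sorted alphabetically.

Per-block:
  L0: {a,f,w} / ∅
  L1: {a,f} / {a,f}
  L2: {f,w,y} / ∅
  L3: {w,y} / ∅
  L4: {y} / {a,y}

Backward fixpoint:
  live L0: ∅→{a,f}
  live L1: {a,f}→{a}
  live L2: {a}→{a}
  live L3: {a}→{a,y}
  live L4: {a,y}→∅

live-out(L1) = ["a"]

Answer: ["a"]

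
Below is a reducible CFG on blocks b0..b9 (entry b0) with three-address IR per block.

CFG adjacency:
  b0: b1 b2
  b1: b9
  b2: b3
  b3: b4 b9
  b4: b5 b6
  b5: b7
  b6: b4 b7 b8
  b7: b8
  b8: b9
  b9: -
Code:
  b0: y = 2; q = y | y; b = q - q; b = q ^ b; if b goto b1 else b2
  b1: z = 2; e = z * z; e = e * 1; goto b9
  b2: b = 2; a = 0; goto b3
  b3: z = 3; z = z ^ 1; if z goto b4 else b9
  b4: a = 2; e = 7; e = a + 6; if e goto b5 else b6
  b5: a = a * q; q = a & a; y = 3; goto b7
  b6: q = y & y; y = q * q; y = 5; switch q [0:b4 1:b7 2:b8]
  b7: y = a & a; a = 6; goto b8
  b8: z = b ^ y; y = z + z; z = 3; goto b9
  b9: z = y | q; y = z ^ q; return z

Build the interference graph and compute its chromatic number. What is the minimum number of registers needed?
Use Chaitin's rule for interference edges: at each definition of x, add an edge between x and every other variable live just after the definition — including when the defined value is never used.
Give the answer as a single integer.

def/use:
  b0: {b,q,y} / ∅
  b1: {e,z} / ∅
  b2: {a,b} / ∅
  b3: {z} / ∅
  b4: {a,e} / ∅
  b5: {a,q,y} / {a,q}
  b6: {q,y} / {y}
  b7: {a,y} / {a}
  b8: {y,z} / {b,y}
  b9: {y,z} / {q,y}

Liveness:
  b0 li=∅ lo={q,y}
  b1 li={q,y} lo={q,y}
  b2 li={q,y} lo={b,q,y}
  b3 li={b,q,y} lo={b,q,y}
  b4 li={b,q,y} lo={a,b,q,y}
  b5 li={a,b,q} lo={a,b,q}
  b6 li={a,b,y} lo={a,b,q,y}
  b7 li={a,b,q} lo={b,q,y}
  b8 li={b,q,y} lo={q,y}
  b9 li={q,y} lo=∅

Interference:
  a↔{b,e,q,y}
  b↔{a,e,q,y,z}
  e↔{a,b,q,y}
  q↔{a,b,e,y,z}
  y↔{a,b,e,q,z}
  z↔{b,q,y}

Registers:
  {a,b,e,q,y} pairwise interfere (5-clique) ⇒ χ ≥ 5
  5-colouring: r0={b}  r1={q}  r2={y}  r3={a,z}  r4={e}
  χ = 5

Answer: 5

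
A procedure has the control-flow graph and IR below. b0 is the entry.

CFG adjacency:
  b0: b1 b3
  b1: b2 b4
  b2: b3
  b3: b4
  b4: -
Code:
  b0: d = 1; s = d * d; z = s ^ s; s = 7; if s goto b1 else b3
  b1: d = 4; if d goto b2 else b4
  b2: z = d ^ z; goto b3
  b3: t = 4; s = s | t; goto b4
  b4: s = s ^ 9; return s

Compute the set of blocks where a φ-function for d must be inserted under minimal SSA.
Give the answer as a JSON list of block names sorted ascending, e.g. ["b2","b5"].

Answer: ["b3", "b4"]

Derivation:
idom tree: b1←b0 b2←b1 b3←b0 b4←b0
Dom at joins:
  b3: preds {b0,b2}: {b0} ∩ {b0,b1,b2} = {b0}; idom=b0
  b4: preds {b1,b3}: {b0,b1} ∩ {b0,b3} = {b0}; idom=b0

Frontier:
  join b3 pred b0: · stop@b0
  join b3 pred b2: b2→b1 stop@b0
  join b4 pred b1: b1 stop@b0
  join b4 pred b3: b3 stop@b0
  b0 → ∅
  b1 → {b3,b4}
  b2 → {b3}
  b3 → {b4}
  b4 → ∅

φ for d: defs {b0,b1}
  DF⁺ = {b3,b4}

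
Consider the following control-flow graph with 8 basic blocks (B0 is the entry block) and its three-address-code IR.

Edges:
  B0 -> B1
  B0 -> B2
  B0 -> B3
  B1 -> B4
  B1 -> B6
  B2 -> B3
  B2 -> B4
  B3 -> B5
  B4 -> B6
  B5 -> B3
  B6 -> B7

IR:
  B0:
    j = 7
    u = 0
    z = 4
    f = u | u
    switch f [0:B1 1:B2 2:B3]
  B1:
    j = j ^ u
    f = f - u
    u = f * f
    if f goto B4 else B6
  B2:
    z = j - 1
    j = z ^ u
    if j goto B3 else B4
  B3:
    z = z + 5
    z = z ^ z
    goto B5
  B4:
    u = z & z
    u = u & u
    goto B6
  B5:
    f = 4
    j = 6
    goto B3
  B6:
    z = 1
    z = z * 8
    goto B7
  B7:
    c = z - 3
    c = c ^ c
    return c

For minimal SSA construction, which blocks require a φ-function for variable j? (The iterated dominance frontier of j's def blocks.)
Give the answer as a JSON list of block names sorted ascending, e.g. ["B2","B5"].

idom tree: B1←B0 B2←B0 B3←B0 B4←B0 B5←B3 B6←B0 B7←B6
Dom∩ at merges:
  B3: preds {B0,B2,B5}: {B0} ∩ {B0,B2} ∩ {B0,B3,B5} = {B0}; idom=B0
  B4: preds {B1,B2}: {B0,B1} ∩ {B0,B2} = {B0}; idom=B0
  B6: preds {B1,B4}: {B0,B1} ∩ {B0,B4} = {B0}; idom=B0

Frontier:
  B3←B0: walk · to B0
  B3←B2: walk B2 to B0
  B3←B5: walk B5→B3 to B0
  B4←B1: walk B1 to B0
  B4←B2: walk B2 to B0
  B6←B1: walk B1 to B0
  B6←B4: walk B4 to B0
  B0: DF=∅
  B1: DF={B4,B6}
  B2: DF={B3,B4}
  B3: DF={B3}
  B4: DF={B6}
  B5: DF={B3}
  B6: DF=∅
  B7: DF=∅

φ for j: defs {B0,B1,B2,B5}
  DF⁺ = {B3,B4,B6}

Answer: ["B3", "B4", "B6"]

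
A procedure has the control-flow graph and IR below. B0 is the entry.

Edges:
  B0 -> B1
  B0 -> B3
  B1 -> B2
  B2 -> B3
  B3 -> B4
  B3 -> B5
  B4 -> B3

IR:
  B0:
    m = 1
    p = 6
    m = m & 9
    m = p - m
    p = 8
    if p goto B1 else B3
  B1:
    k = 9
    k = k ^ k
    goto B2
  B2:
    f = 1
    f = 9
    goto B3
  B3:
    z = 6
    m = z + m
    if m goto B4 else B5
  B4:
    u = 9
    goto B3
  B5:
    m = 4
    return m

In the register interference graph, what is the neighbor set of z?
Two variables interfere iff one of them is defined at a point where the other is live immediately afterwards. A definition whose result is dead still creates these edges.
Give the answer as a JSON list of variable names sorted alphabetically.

Answer: ["m"]

Derivation:
Block summaries:
  B0: def={m,p} ue=∅
  B1: def={k} ue=∅
  B2: def={f} ue=∅
  B3: def={m,z} ue={m}
  B4: def={u} ue=∅
  B5: def={m} ue=∅

Backward fixpoint:
  B0: in=∅ out={m}
  B1: in={m} out={m}
  B2: in={m} out={m}
  B3: in={m} out={m}
  B4: in={m} out={m}
  B5: in=∅ out=∅

Interfere edges:
  f: {m}
  k: {m}
  m: {f,k,p,u,z}
  p: {m}
  u: {m}
  z: {m}

N(z) = ["m"]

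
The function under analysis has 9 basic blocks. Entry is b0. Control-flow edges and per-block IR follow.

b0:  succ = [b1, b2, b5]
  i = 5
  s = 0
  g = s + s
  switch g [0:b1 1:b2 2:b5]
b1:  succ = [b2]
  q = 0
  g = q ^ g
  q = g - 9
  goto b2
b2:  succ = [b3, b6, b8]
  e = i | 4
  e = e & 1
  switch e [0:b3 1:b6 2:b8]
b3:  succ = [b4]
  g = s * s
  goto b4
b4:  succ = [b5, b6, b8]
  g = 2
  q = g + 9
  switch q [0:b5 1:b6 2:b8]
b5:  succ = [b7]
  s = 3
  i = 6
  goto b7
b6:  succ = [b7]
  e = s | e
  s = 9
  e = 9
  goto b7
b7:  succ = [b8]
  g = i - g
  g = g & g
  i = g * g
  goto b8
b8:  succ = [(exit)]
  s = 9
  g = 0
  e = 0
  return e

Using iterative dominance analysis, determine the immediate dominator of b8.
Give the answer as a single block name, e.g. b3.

idom tree: b1←b0 b2←b0 b3←b2 b4←b3 b5←b0 b6←b2 b7←b0 b8←b0
Dom∩ at merges:
  b2: preds {b0,b1}: {b0} ∩ {b0,b1} = {b0}; idom=b0
  b5: preds {b0,b4}: {b0} ∩ {b0,b2,b3,b4} = {b0}; idom=b0
  b6: preds {b2,b4}: {b0,b2} ∩ {b0,b2,b3,b4} = {b0,b2}; idom=b2
  b7: preds {b5,b6}: {b0,b5} ∩ {b0,b2,b6} = {b0}; idom=b0
  b8: preds {b2,b4,b7}: {b0,b2} ∩ {b0,b2,b3,b4} ∩ {b0,b7} = {b0}; idom=b0

idom(b8) = b0

Answer: b0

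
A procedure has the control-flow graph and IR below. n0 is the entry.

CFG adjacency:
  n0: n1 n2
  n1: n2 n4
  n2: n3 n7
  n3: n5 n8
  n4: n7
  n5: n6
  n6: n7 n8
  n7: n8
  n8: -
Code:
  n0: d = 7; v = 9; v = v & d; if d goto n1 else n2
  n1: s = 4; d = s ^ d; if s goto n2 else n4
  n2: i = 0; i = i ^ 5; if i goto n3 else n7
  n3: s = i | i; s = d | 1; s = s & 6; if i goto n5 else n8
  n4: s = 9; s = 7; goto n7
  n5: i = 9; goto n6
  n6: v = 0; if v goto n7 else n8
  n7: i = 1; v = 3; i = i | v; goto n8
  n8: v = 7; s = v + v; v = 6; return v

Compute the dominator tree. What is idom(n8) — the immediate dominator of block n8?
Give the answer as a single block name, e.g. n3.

Answer: n0

Working:
idom tree: n1←n0 n2←n0 n3←n2 n4←n1 n5←n3 n6←n5 n7←n0 n8←n0
Dom at joins:
  n2: preds {n0,n1}: {n0} ∩ {n0,n1} = {n0}; idom=n0
  n7: preds {n2,n4,n6}: {n0,n2} ∩ {n0,n1,n4} ∩ {n0,n2,n3,n5,n6} = {n0}; idom=n0
  n8: preds {n3,n6,n7}: {n0,n2,n3} ∩ {n0,n2,n3,n5,n6} ∩ {n0,n7} = {n0}; idom=n0

idom(n8) = n0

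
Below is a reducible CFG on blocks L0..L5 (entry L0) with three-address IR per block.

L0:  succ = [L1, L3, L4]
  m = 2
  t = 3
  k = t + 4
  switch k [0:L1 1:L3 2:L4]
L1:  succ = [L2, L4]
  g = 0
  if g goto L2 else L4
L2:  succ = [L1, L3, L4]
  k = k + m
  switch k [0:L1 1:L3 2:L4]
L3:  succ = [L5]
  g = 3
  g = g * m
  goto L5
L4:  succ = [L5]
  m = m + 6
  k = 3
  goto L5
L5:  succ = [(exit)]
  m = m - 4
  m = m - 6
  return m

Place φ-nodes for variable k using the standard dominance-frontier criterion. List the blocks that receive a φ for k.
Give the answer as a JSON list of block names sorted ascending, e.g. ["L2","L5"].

Answer: ["L1", "L3", "L4", "L5"]

Working:
idom tree: L1←L0 L2←L1 L3←L0 L4←L0 L5←L0
Dom at joins:
  L1: preds {L0,L2}: {L0} ∩ {L0,L1,L2} = {L0}; idom=L0
  L3: preds {L0,L2}: {L0} ∩ {L0,L1,L2} = {L0}; idom=L0
  L4: preds {L0,L1,L2}: {L0} ∩ {L0,L1} ∩ {L0,L1,L2} = {L0}; idom=L0
  L5: preds {L3,L4}: {L0,L3} ∩ {L0,L4} = {L0}; idom=L0

DF derivation:
  L1←L0: walk · to L0
  L1←L2: walk L2→L1 to L0
  L3←L0: walk · to L0
  L3←L2: walk L2→L1 to L0
  L4←L0: walk · to L0
  L4←L1: walk L1 to L0
  L4←L2: walk L2→L1 to L0
  L5←L3: walk L3 to L0
  L5←L4: walk L4 to L0
  DF(L0)=∅
  DF(L1)={L1,L3,L4}
  DF(L2)={L1,L3,L4}
  DF(L3)={L5}
  DF(L4)={L5}
  DF(L5)=∅

φ for k: defs {L0,L2,L4}
  DF⁺ = {L1,L3,L4,L5}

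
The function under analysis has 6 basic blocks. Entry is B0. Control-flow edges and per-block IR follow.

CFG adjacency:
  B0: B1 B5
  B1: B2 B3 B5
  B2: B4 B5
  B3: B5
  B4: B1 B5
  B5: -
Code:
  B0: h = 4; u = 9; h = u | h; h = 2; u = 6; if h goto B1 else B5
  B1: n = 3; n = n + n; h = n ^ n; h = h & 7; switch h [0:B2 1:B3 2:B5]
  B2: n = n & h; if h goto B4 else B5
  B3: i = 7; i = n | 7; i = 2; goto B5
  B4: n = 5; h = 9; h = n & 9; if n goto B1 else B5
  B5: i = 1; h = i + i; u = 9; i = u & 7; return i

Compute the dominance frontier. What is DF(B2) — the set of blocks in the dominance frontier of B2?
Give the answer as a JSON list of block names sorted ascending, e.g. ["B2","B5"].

Answer: ["B1", "B5"]

Derivation:
idom tree: B1←B0 B2←B1 B3←B1 B4←B2 B5←B0
Dom at joins:
  B1: preds {B0,B4}: {B0} ∩ {B0,B1,B2,B4} = {B0}; idom=B0
  B5: preds {B0,B1,B2,B3,B4}: {B0} ∩ {B0,B1} ∩ {B0,B1,B2} ∩ {B0,B1,B3} ∩ {B0,B1,B2,B4} = {B0}; idom=B0

DF derivation:
  B1←B0: walk · to B0
  B1←B4: walk B4→B2→B1 to B0
  B5←B0: walk · to B0
  B5←B1: walk B1 to B0
  B5←B2: walk B2→B1 to B0
  B5←B3: walk B3→B1 to B0
  B5←B4: walk B4→B2→B1 to B0
  B0 → ∅
  B1 → {B1,B5}
  B2 → {B1,B5}
  B3 → {B5}
  B4 → {B1,B5}
  B5 → ∅

DF(B2) = ["B1", "B5"]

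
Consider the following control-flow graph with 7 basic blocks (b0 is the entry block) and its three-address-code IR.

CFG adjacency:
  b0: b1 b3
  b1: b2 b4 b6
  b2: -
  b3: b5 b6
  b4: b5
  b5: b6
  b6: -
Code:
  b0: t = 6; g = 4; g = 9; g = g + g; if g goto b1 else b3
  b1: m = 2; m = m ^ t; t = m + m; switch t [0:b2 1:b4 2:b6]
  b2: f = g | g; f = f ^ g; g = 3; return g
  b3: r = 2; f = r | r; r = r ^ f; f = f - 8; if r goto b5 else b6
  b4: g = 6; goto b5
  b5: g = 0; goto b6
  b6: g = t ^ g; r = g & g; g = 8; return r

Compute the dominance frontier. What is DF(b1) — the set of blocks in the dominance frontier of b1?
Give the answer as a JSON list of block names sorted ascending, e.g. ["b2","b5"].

Answer: ["b5", "b6"]

Derivation:
idom tree: b1←b0 b2←b1 b3←b0 b4←b1 b5←b0 b6←b0
Dom∩ at merges:
  b5: preds {b3,b4}: {b0,b3} ∩ {b0,b1,b4} = {b0}; idom=b0
  b6: preds {b1,b3,b5}: {b0,b1} ∩ {b0,b3} ∩ {b0,b5} = {b0}; idom=b0

DF walk-up:
  b5←b3: walk b3 to b0
  b5←b4: walk b4→b1 to b0
  b6←b1: walk b1 to b0
  b6←b3: walk b3 to b0
  b6←b5: walk b5 to b0
  b0: DF=∅
  b1: DF={b5,b6}
  b2: DF=∅
  b3: DF={b5,b6}
  b4: DF={b5}
  b5: DF={b6}
  b6: DF=∅

DF(b1) = ["b5", "b6"]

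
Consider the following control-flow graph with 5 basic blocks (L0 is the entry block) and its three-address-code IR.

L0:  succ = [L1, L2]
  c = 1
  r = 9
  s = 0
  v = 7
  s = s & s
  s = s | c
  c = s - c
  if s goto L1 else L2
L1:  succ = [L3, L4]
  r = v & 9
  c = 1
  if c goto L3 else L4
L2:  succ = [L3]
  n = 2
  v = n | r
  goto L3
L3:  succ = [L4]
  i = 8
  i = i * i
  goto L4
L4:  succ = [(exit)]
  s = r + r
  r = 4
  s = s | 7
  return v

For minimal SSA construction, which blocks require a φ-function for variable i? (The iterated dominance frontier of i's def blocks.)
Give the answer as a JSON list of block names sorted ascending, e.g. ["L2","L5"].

Answer: ["L4"]

Working:
idom tree: L1←L0 L2←L0 L3←L0 L4←L0
Dom∩ at merges:
  L3: preds {L1,L2}: {L0,L1} ∩ {L0,L2} = {L0}; idom=L0
  L4: preds {L1,L3}: {L0,L1} ∩ {L0,L3} = {L0}; idom=L0

DF derivation:
  L3←L1: walk L1 to L0
  L3←L2: walk L2 to L0
  L4←L1: walk L1 to L0
  L4←L3: walk L3 to L0
  L0: DF=∅
  L1: DF={L3,L4}
  L2: DF={L3}
  L3: DF={L4}
  L4: DF=∅

φ for i: defs {L3}
  DF⁺ = {L4}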